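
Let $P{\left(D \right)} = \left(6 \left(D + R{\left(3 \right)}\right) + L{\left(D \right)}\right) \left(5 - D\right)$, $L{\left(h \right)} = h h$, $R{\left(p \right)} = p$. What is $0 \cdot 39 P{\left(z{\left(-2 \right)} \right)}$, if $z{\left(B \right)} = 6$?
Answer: $0$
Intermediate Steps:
$L{\left(h \right)} = h^{2}$
$P{\left(D \right)} = \left(5 - D\right) \left(18 + D^{2} + 6 D\right)$ ($P{\left(D \right)} = \left(6 \left(D + 3\right) + D^{2}\right) \left(5 - D\right) = \left(6 \left(3 + D\right) + D^{2}\right) \left(5 - D\right) = \left(\left(18 + 6 D\right) + D^{2}\right) \left(5 - D\right) = \left(18 + D^{2} + 6 D\right) \left(5 - D\right) = \left(5 - D\right) \left(18 + D^{2} + 6 D\right)$)
$0 \cdot 39 P{\left(z{\left(-2 \right)} \right)} = 0 \cdot 39 \left(90 - 6^{2} - 6^{3} + 12 \cdot 6\right) = 0 \left(90 - 36 - 216 + 72\right) = 0 \left(-90\right) = 0$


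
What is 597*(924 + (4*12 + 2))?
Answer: 581478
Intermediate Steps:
597*(924 + (4*12 + 2)) = 597*(924 + (48 + 2)) = 597*(924 + 50) = 597*974 = 581478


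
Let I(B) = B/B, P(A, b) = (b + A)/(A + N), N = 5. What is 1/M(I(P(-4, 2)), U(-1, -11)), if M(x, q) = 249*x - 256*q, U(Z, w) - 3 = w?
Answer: 1/2297 ≈ 0.00043535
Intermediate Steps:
U(Z, w) = 3 + w
P(A, b) = (A + b)/(5 + A) (P(A, b) = (b + A)/(A + 5) = (A + b)/(5 + A))
I(B) = 1
M(x, q) = -256*q + 249*x
1/M(I(P(-4, 2)), U(-1, -11)) = 1/(-256*(3 - 11) + 249*1) = 1/(-256*(-8) + 249) = 1/(2048 + 249) = 1/2297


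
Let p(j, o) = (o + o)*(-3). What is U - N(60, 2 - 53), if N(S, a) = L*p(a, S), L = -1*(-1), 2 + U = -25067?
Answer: -24709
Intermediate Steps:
U = -25069 (U = -2 - 25067 = -25069)
p(j, o) = -6*o (p(j, o) = (2*o)*(-3) = -6*o)
L = 1
N(S, a) = -6*S (N(S, a) = 1*(-6*S) = -6*S)
U - N(60, 2 - 53) = -25069 - (-6)*60 = -25069 - 1*(-360) = -25069 + 360 = -24709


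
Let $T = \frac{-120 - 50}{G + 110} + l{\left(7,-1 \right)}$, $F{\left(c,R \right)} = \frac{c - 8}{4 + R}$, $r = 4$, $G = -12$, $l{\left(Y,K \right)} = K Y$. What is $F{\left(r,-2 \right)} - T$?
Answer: $\frac{330}{49} \approx 6.7347$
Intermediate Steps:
$F{\left(c,R \right)} = \frac{-8 + c}{4 + R}$
$T = - \frac{428}{49}$ ($T = \frac{-120 - 50}{-12 + 110} - 7 = - \frac{170}{98} - 7 = \left(-170\right) \frac{1}{98} - 7 = - \frac{85}{49} - 7 = - \frac{428}{49} \approx -8.7347$)
$F{\left(r,-2 \right)} - T = \frac{-8 + 4}{4 - 2} - - \frac{428}{49} = \frac{1}{2} \left(-4\right) + \frac{428}{49} = -2 + \frac{428}{49} = \frac{330}{49}$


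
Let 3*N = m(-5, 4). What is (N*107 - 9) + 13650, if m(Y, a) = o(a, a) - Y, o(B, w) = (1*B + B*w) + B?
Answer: 44026/3 ≈ 14675.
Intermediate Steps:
o(B, w) = 2*B + B*w (o(B, w) = (B + B*w) + B = 2*B + B*w)
m(Y, a) = -Y + a*(2 + a) (m(Y, a) = a*(2 + a) - Y = -Y + a*(2 + a))
N = 29/3 (N = (-1*(-5) + 4*(2 + 4))/3 = (5 + 4*6)/3 = (5 + 24)/3 = (⅓)*29 = 29/3 ≈ 9.6667)
(N*107 - 9) + 13650 = ((29/3)*107 - 9) + 13650 = (3103/3 - 9) + 13650 = 3076/3 + 13650 = 44026/3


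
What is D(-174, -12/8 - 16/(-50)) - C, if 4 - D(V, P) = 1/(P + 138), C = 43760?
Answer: -299334846/6841 ≈ -43756.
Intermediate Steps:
D(V, P) = 4 - 1/(138 + P) (D(V, P) = 4 - 1/(P + 138) = 4 - 1/(138 + P))
D(-174, -12/8 - 16/(-50)) - C = (551 + 4*(-12/8 - 16/(-50)))/(138 + (-12/8 - 16/(-50))) - 1*43760 = (551 + 4*(-12*⅛ - 16*(-1/50)))/(138 + (-12*⅛ - 16*(-1/50))) - 43760 = (551 + 4*(-3/2 + 8/25))/(138 + (-3/2 + 8/25)) - 43760 = (551 + 4*(-59/50))/(138 - 59/50) - 43760 = (551 - 118/25)/(6841/50) - 43760 = (50/6841)*(13657/25) - 43760 = 27314/6841 - 43760 = -299334846/6841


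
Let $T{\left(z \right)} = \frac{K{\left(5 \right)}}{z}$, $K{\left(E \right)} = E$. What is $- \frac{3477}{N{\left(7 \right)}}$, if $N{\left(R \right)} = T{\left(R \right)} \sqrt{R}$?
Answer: $- \frac{3477 \sqrt{7}}{5} \approx -1839.9$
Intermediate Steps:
$T{\left(z \right)} = \frac{5}{z}$
$N{\left(R \right)} = \frac{5}{\sqrt{R}}$ ($N{\left(R \right)} = \frac{5}{R} \sqrt{R} = \frac{5}{\sqrt{R}}$)
$- \frac{3477}{N{\left(7 \right)}} = - \frac{3477}{5 \frac{1}{\sqrt{7}}} = - \frac{3477}{5 \frac{\sqrt{7}}{7}} = - \frac{3477}{\frac{5}{7} \sqrt{7}} = - 3477 \frac{\sqrt{7}}{5} = - \frac{3477 \sqrt{7}}{5}$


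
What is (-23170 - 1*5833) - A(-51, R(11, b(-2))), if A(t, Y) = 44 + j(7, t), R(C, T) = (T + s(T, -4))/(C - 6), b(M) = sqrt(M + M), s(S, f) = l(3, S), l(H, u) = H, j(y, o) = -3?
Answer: -29044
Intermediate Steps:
s(S, f) = 3
b(M) = sqrt(2)*sqrt(M) (b(M) = sqrt(2*M) = sqrt(2)*sqrt(M))
R(C, T) = (3 + T)/(-6 + C) (R(C, T) = (T + 3)/(C - 6) = (3 + T)/(-6 + C))
A(t, Y) = 41 (A(t, Y) = 44 - 3 = 41)
(-23170 - 1*5833) - A(-51, R(11, b(-2))) = (-23170 - 1*5833) - 1*41 = (-23170 - 5833) - 41 = -29003 - 41 = -29044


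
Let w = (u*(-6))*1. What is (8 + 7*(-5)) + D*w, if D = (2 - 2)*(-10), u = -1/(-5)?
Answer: -27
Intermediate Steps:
u = ⅕ (u = -1*(-⅕) = ⅕ ≈ 0.20000)
D = 0 (D = 0*(-10) = 0)
w = -6/5 (w = ((⅕)*(-6))*1 = -6/5*1 = -6/5 ≈ -1.2000)
(8 + 7*(-5)) + D*w = (8 + 7*(-5)) + 0*(-6/5) = (8 - 35) + 0 = -27 + 0 = -27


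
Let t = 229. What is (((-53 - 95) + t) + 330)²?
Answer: 168921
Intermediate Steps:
(((-53 - 95) + t) + 330)² = (((-53 - 95) + 229) + 330)² = ((-148 + 229) + 330)² = (81 + 330)² = 411² = 168921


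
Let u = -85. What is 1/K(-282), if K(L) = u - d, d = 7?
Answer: -1/92 ≈ -0.010870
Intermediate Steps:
K(L) = -92 (K(L) = -85 - 1*7 = -85 - 7 = -92)
1/K(-282) = 1/(-92) = -1/92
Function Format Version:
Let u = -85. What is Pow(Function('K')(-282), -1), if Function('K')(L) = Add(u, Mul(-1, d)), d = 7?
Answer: Rational(-1, 92) ≈ -0.010870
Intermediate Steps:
Function('K')(L) = -92 (Function('K')(L) = Add(-85, Mul(-1, 7)) = Add(-85, -7) = -92)
Pow(Function('K')(-282), -1) = Pow(-92, -1) = Rational(-1, 92)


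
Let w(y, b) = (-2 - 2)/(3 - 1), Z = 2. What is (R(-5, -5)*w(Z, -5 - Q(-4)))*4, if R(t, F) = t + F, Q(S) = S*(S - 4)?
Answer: 80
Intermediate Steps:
Q(S) = S*(-4 + S)
w(y, b) = -2 (w(y, b) = -4/2 = -4*1/2 = -2)
R(t, F) = F + t
(R(-5, -5)*w(Z, -5 - Q(-4)))*4 = ((-5 - 5)*(-2))*4 = -10*(-2)*4 = 20*4 = 80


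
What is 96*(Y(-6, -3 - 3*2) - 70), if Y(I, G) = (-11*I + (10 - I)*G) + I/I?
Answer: -14112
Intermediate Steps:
Y(I, G) = 1 - 11*I + G*(10 - I) (Y(I, G) = (-11*I + G*(10 - I)) + 1 = 1 - 11*I + G*(10 - I))
96*(Y(-6, -3 - 3*2) - 70) = 96*((1 - 11*(-6) + 10*(-3 - 3*2) - 1*(-3 - 3*2)*(-6)) - 70) = 96*((1 + 66 + 10*(-3 - 6) - 1*(-3 - 6)*(-6)) - 70) = 96*((1 + 66 + 10*(-9) - 1*(-9)*(-6)) - 70) = 96*((1 + 66 - 90 - 54) - 70) = 96*(-77 - 70) = 96*(-147) = -14112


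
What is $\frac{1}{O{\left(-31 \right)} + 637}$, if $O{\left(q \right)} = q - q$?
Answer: $\frac{1}{637} \approx 0.0015699$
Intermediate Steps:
$O{\left(q \right)} = 0$
$\frac{1}{O{\left(-31 \right)} + 637} = \frac{1}{0 + 637} = \frac{1}{637}$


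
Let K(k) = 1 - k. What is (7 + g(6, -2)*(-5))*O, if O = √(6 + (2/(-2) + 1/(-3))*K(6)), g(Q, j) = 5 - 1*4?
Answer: 2*√114/3 ≈ 7.1180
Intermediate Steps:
g(Q, j) = 1 (g(Q, j) = 5 - 4 = 1)
O = √114/3 (O = √(6 + (2/(-2) + 1/(-3))*(1 - 1*6)) = √(6 + (2*(-½) + 1*(-⅓))*(1 - 6)) = √(6 + (-1 - ⅓)*(-5)) = √(6 - 4/3*(-5)) = √(6 + 20/3) = √(38/3) = √114/3 ≈ 3.5590)
(7 + g(6, -2)*(-5))*O = (7 + 1*(-5))*(√114/3) = (7 - 5)*(√114/3) = 2*(√114/3) = 2*√114/3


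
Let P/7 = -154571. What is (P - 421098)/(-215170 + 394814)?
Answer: -1503095/179644 ≈ -8.3671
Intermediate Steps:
P = -1081997 (P = 7*(-154571) = -1081997)
(P - 421098)/(-215170 + 394814) = (-1081997 - 421098)/(-215170 + 394814) = -1503095/179644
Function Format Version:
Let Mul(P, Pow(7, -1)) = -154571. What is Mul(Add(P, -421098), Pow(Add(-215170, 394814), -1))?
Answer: Rational(-1503095, 179644) ≈ -8.3671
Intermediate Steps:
P = -1081997 (P = Mul(7, -154571) = -1081997)
Mul(Add(P, -421098), Pow(Add(-215170, 394814), -1)) = Mul(Add(-1081997, -421098), Pow(Add(-215170, 394814), -1)) = Mul(-1503095, Pow(179644, -1)) = Mul(-1503095, Rational(1, 179644)) = Rational(-1503095, 179644)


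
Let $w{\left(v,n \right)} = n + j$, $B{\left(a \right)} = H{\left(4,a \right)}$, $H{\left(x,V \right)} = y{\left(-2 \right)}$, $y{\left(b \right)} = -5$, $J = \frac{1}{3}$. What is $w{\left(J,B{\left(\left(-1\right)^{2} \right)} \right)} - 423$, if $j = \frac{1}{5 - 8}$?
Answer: $- \frac{1285}{3} \approx -428.33$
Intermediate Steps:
$J = \frac{1}{3} \approx 0.33333$
$j = - \frac{1}{3}$ ($j = \frac{1}{-3} = - \frac{1}{3} \approx -0.33333$)
$H{\left(x,V \right)} = -5$
$B{\left(a \right)} = -5$
$w{\left(v,n \right)} = - \frac{1}{3} + n$ ($w{\left(v,n \right)} = n - \frac{1}{3} = - \frac{1}{3} + n$)
$w{\left(J,B{\left(\left(-1\right)^{2} \right)} \right)} - 423 = \left(- \frac{1}{3} - 5\right) - 423 = - \frac{16}{3} - 423 = - \frac{1285}{3}$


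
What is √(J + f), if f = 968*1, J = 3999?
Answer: √4967 ≈ 70.477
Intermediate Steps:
f = 968
√(J + f) = √(3999 + 968) = √4967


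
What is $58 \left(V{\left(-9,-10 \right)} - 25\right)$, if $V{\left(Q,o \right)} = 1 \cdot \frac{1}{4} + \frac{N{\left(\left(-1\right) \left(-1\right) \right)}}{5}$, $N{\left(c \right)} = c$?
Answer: $- \frac{14239}{10} \approx -1423.9$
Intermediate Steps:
$V{\left(Q,o \right)} = \frac{9}{20}$ ($V{\left(Q,o \right)} = 1 \cdot \frac{1}{4} + \frac{\left(-1\right) \left(-1\right)}{5} = 1 \cdot \frac{1}{4} + 1 \cdot \frac{1}{5} = \frac{1}{4} + \frac{1}{5} = \frac{9}{20}$)
$58 \left(V{\left(-9,-10 \right)} - 25\right) = 58 \left(\frac{9}{20} - 25\right) = 58 \left(- \frac{491}{20}\right) = - \frac{14239}{10}$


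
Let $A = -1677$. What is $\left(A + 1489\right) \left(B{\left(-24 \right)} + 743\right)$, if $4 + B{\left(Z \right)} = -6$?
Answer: $-137804$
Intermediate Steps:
$B{\left(Z \right)} = -10$ ($B{\left(Z \right)} = -4 - 6 = -10$)
$\left(A + 1489\right) \left(B{\left(-24 \right)} + 743\right) = \left(-1677 + 1489\right) \left(-10 + 743\right) = \left(-188\right) 733 = -137804$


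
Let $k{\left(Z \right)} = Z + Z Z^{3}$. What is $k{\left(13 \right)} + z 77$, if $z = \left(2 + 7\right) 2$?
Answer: $29960$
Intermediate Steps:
$z = 18$ ($z = 9 \cdot 2 = 18$)
$k{\left(Z \right)} = Z + Z^{4}$
$k{\left(13 \right)} + z 77 = \left(13 + 13^{4}\right) + 18 \cdot 77 = \left(13 + 28561\right) + 1386 = 28574 + 1386 = 29960$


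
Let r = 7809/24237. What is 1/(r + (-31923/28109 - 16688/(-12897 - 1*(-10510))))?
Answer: 77438580351/478393061834 ≈ 0.16187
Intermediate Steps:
r = 2603/8079 (r = 7809*(1/24237) = 2603/8079 ≈ 0.32219)
1/(r + (-31923/28109 - 16688/(-12897 - 1*(-10510)))) = 1/(2603/8079 + (-31923/28109 - 16688/(-12897 - 1*(-10510)))) = 1/(2603/8079 + (-31923*1/28109 - 16688/(-12897 + 10510))) = 1/(2603/8079 + (-31923/28109 - 16688/(-2387))) = 1/(2603/8079 + (-31923/28109 - 16688*(-1/2387))) = 1/(2603/8079 + (-31923/28109 + 2384/341)) = 1/(2603/8079 + 56126113/9585169) = 1/(478393061834/77438580351) = 77438580351/478393061834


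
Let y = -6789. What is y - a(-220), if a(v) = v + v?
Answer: -6349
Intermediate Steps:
a(v) = 2*v
y - a(-220) = -6789 - 2*(-220) = -6789 - 1*(-440) = -6789 + 440 = -6349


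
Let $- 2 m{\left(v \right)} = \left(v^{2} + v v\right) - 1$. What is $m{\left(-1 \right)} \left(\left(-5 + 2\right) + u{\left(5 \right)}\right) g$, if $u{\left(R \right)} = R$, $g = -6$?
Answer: $6$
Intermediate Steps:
$m{\left(v \right)} = \frac{1}{2} - v^{2}$ ($m{\left(v \right)} = - \frac{\left(v^{2} + v v\right) - 1}{2} = - \frac{\left(v^{2} + v^{2}\right) - 1}{2} = - \frac{2 v^{2} - 1}{2} = - \frac{-1 + 2 v^{2}}{2} = \frac{1}{2} - v^{2}$)
$m{\left(-1 \right)} \left(\left(-5 + 2\right) + u{\left(5 \right)}\right) g = \left(\frac{1}{2} - \left(-1\right)^{2}\right) \left(\left(-5 + 2\right) + 5\right) \left(-6\right) = \left(\frac{1}{2} - 1\right) \left(-3 + 5\right) \left(-6\right) = \left(\frac{1}{2} - 1\right) 2 \left(-6\right) = \left(- \frac{1}{2}\right) 2 \left(-6\right) = \left(-1\right) \left(-6\right) = 6$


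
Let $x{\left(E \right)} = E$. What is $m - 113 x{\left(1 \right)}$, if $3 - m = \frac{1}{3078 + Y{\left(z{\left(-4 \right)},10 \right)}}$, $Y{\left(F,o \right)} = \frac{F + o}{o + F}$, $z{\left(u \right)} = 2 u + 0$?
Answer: $- \frac{338691}{3079} \approx -110.0$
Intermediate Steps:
$z{\left(u \right)} = 2 u$
$Y{\left(F,o \right)} = 1$ ($Y{\left(F,o \right)} = \frac{F + o}{F + o} = 1$)
$m = \frac{9236}{3079}$ ($m = 3 - \frac{1}{3078 + 1} = 3 - \frac{1}{3079} = \frac{9236}{3079} \approx 2.9997$)
$m - 113 x{\left(1 \right)} = \frac{9236}{3079} - 113 \cdot 1 = \frac{9236}{3079} - 113 = - \frac{338691}{3079}$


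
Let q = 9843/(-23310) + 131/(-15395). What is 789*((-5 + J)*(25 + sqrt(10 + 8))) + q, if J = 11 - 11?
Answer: -2359498039523/23923830 - 11835*sqrt(2) ≈ -1.1536e+5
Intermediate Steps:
J = 0
q = -10305773/23923830 (q = 9843*(-1/23310) + 131*(-1/15395) = -3281/7770 - 131/15395 = -10305773/23923830 ≈ -0.43077)
789*((-5 + J)*(25 + sqrt(10 + 8))) + q = 789*((-5 + 0)*(25 + sqrt(10 + 8))) - 10305773/23923830 = 789*(-5*(25 + sqrt(18))) - 10305773/23923830 = 789*(-5*(25 + 3*sqrt(2))) - 10305773/23923830 = 789*(-125 - 15*sqrt(2)) - 10305773/23923830 = (-98625 - 11835*sqrt(2)) - 10305773/23923830 = -2359498039523/23923830 - 11835*sqrt(2)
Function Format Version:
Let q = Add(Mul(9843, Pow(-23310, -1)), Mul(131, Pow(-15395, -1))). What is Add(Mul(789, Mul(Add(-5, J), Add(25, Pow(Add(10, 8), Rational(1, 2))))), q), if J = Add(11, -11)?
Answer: Add(Rational(-2359498039523, 23923830), Mul(-11835, Pow(2, Rational(1, 2)))) ≈ -1.1536e+5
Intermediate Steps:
J = 0
q = Rational(-10305773, 23923830) (q = Add(Mul(9843, Rational(-1, 23310)), Mul(131, Rational(-1, 15395))) = Add(Rational(-3281, 7770), Rational(-131, 15395)) = Rational(-10305773, 23923830) ≈ -0.43077)
Add(Mul(789, Mul(Add(-5, J), Add(25, Pow(Add(10, 8), Rational(1, 2))))), q) = Add(Mul(789, Mul(Add(-5, 0), Add(25, Pow(Add(10, 8), Rational(1, 2))))), Rational(-10305773, 23923830)) = Add(Mul(789, Mul(-5, Add(25, Pow(18, Rational(1, 2))))), Rational(-10305773, 23923830)) = Add(Mul(789, Mul(-5, Add(25, Mul(3, Pow(2, Rational(1, 2)))))), Rational(-10305773, 23923830)) = Add(Mul(789, Add(-125, Mul(-15, Pow(2, Rational(1, 2))))), Rational(-10305773, 23923830)) = Add(Add(-98625, Mul(-11835, Pow(2, Rational(1, 2)))), Rational(-10305773, 23923830)) = Add(Rational(-2359498039523, 23923830), Mul(-11835, Pow(2, Rational(1, 2))))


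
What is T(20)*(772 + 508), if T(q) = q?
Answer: 25600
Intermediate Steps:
T(20)*(772 + 508) = 20*(772 + 508) = 20*1280 = 25600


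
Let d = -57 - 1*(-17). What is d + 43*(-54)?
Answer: -2362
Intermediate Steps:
d = -40 (d = -57 + 17 = -40)
d + 43*(-54) = -40 + 43*(-54) = -40 - 2322 = -2362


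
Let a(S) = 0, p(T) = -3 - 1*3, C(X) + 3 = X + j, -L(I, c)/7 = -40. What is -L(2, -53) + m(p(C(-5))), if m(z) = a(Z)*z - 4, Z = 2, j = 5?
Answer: -284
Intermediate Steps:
L(I, c) = 280 (L(I, c) = -7*(-40) = 280)
C(X) = 2 + X (C(X) = -3 + (X + 5) = -3 + (5 + X) = 2 + X)
p(T) = -6 (p(T) = -3 - 3 = -6)
m(z) = -4 (m(z) = 0*z - 4 = 0 - 4 = -4)
-L(2, -53) + m(p(C(-5))) = -1*280 - 4 = -280 - 4 = -284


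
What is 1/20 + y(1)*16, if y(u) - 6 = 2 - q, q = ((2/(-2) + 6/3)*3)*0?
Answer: 2561/20 ≈ 128.05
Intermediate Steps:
q = 0 (q = ((2*(-½) + 6*(⅓))*3)*0 = ((-1 + 2)*3)*0 = (1*3)*0 = 3*0 = 0)
y(u) = 8 (y(u) = 6 + (2 - 1*0) = 6 + (2 + 0) = 6 + 2 = 8)
1/20 + y(1)*16 = 1/20 + 8*16 = 1/20 + 128 = 2561/20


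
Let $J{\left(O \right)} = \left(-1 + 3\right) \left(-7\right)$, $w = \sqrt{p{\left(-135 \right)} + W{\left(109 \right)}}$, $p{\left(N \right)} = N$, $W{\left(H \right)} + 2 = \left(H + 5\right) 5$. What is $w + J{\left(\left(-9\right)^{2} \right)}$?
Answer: $-14 + \sqrt{433} \approx 6.8087$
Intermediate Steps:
$W{\left(H \right)} = 23 + 5 H$ ($W{\left(H \right)} = -2 + \left(H + 5\right) 5 = -2 + \left(5 + H\right) 5 = -2 + \left(25 + 5 H\right) = 23 + 5 H$)
$w = \sqrt{433}$ ($w = \sqrt{-135 + \left(23 + 5 \cdot 109\right)} = \sqrt{-135 + \left(23 + 545\right)} = \sqrt{-135 + 568} = \sqrt{433} \approx 20.809$)
$J{\left(O \right)} = -14$ ($J{\left(O \right)} = 2 \left(-7\right) = -14$)
$w + J{\left(\left(-9\right)^{2} \right)} = \sqrt{433} - 14 = -14 + \sqrt{433}$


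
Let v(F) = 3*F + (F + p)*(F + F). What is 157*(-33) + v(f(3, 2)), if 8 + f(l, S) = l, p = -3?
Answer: -5116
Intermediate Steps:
f(l, S) = -8 + l
v(F) = 3*F + 2*F*(-3 + F) (v(F) = 3*F + (F - 3)*(F + F) = 3*F + (-3 + F)*(2*F) = 3*F + 2*F*(-3 + F))
157*(-33) + v(f(3, 2)) = 157*(-33) + (-8 + 3)*(-3 + 2*(-8 + 3)) = -5181 - 5*(-3 + 2*(-5)) = -5181 - 5*(-3 - 10) = -5181 - 5*(-13) = -5181 + 65 = -5116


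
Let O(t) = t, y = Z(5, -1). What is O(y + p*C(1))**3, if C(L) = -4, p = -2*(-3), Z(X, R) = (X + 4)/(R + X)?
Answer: -658503/64 ≈ -10289.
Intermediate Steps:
Z(X, R) = (4 + X)/(R + X)
y = 9/4 (y = (4 + 5)/(-1 + 5) = 9/4 ≈ 2.2500)
p = 6
O(y + p*C(1))**3 = (9/4 + 6*(-4))**3 = (9/4 - 24)**3 = (-87/4)**3 = -658503/64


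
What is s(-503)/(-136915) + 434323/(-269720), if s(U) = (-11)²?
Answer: -11899593933/7385742760 ≈ -1.6112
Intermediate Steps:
s(U) = 121
s(-503)/(-136915) + 434323/(-269720) = 121/(-136915) + 434323/(-269720) = 121*(-1/136915) + 434323*(-1/269720) = -121/136915 - 434323/269720 = -11899593933/7385742760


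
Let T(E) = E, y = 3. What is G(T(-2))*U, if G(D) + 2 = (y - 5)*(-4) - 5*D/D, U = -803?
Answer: -803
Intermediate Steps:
G(D) = 1 (G(D) = -2 + ((3 - 5)*(-4) - 5*D/D) = -2 + (-2*(-4) - 5*1) = -2 + (8 - 5) = -2 + 3 = 1)
G(T(-2))*U = 1*(-803) = -803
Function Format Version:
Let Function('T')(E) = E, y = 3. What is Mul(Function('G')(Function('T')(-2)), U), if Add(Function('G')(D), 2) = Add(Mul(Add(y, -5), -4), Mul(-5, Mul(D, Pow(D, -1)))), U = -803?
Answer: -803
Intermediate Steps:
Function('G')(D) = 1 (Function('G')(D) = Add(-2, Add(Mul(Add(3, -5), -4), Mul(-5, Mul(D, Pow(D, -1))))) = Add(-2, Add(Mul(-2, -4), Mul(-5, 1))) = Add(-2, Add(8, -5)) = Add(-2, 3) = 1)
Mul(Function('G')(Function('T')(-2)), U) = Mul(1, -803) = -803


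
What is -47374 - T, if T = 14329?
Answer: -61703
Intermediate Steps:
-47374 - T = -47374 - 1*14329 = -47374 - 14329 = -61703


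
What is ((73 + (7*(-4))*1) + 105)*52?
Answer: 7800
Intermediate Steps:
((73 + (7*(-4))*1) + 105)*52 = ((73 - 28*1) + 105)*52 = ((73 - 28) + 105)*52 = (45 + 105)*52 = 150*52 = 7800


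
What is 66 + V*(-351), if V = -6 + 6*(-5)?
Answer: 12702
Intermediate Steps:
V = -36 (V = -6 - 30 = -36)
66 + V*(-351) = 66 - 36*(-351) = 66 + 12636 = 12702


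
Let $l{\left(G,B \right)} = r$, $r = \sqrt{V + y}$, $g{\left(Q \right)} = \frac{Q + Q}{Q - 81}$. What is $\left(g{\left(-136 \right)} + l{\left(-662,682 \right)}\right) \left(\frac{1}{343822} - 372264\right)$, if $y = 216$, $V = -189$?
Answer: $- \frac{17406987208952}{37304687} - \frac{383977659021 \sqrt{3}}{343822} \approx -2.401 \cdot 10^{6}$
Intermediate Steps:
$g{\left(Q \right)} = \frac{2 Q}{-81 + Q}$
$r = 3 \sqrt{3}$ ($r = \sqrt{-189 + 216} = \sqrt{27} = 3 \sqrt{3} \approx 5.1962$)
$l{\left(G,B \right)} = 3 \sqrt{3}$
$\left(g{\left(-136 \right)} + l{\left(-662,682 \right)}\right) \left(\frac{1}{343822} - 372264\right) = \left(2 \left(-136\right) \frac{1}{-81 - 136} + 3 \sqrt{3}\right) \left(\frac{1}{343822} - 372264\right) = \left(2 \left(-136\right) \frac{1}{-217} + 3 \sqrt{3}\right) \left(\frac{1}{343822} - 372264\right) = \left(2 \left(-136\right) \left(- \frac{1}{217}\right) + 3 \sqrt{3}\right) \left(- \frac{127992553007}{343822}\right) = \left(\frac{272}{217} + 3 \sqrt{3}\right) \left(- \frac{127992553007}{343822}\right) = - \frac{17406987208952}{37304687} - \frac{383977659021 \sqrt{3}}{343822}$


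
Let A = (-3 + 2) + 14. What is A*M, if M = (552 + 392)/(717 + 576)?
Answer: 12272/1293 ≈ 9.4911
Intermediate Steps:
M = 944/1293 ≈ 0.73009
A = 13 (A = -1 + 14 = 13)
A*M = 13*(944/1293) = 12272/1293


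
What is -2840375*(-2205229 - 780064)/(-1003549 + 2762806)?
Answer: 8479351604875/1759257 ≈ 4.8198e+6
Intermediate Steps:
-2840375*(-2205229 - 780064)/(-1003549 + 2762806) = -2840375/(1759257/(-2985293)) = -2840375/(1759257*(-1/2985293)) = -2840375/(-1759257/2985293) = -2840375*(-2985293/1759257) = 8479351604875/1759257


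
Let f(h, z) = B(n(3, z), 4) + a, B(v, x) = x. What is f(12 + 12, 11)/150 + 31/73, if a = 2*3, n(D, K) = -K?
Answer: 538/1095 ≈ 0.49132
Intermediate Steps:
a = 6
f(h, z) = 10 (f(h, z) = 4 + 6 = 10)
f(12 + 12, 11)/150 + 31/73 = 10/150 + 31/73 = 10*(1/150) + 31*(1/73) = 1/15 + 31/73 = 538/1095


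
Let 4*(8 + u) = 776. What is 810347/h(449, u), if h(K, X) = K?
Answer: 810347/449 ≈ 1804.8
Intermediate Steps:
u = 186 (u = -8 + (¼)*776 = -8 + 194 = 186)
810347/h(449, u) = 810347/449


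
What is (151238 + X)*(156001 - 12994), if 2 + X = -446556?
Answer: -42232827240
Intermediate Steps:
X = -446558 (X = -2 - 446556 = -446558)
(151238 + X)*(156001 - 12994) = (151238 - 446558)*(156001 - 12994) = -295320*143007 = -42232827240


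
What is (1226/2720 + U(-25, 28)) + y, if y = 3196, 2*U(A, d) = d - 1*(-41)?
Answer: 4394093/1360 ≈ 3230.9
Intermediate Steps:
U(A, d) = 41/2 + d/2 (U(A, d) = (d - 1*(-41))/2 = (d + 41)/2 = (41 + d)/2 = 41/2 + d/2)
(1226/2720 + U(-25, 28)) + y = (1226/2720 + (41/2 + (½)*28)) + 3196 = (1226*(1/2720) + (41/2 + 14)) + 3196 = (613/1360 + 69/2) + 3196 = 47533/1360 + 3196 = 4394093/1360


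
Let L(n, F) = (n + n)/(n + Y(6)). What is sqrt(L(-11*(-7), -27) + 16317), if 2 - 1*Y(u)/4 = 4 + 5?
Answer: sqrt(799687)/7 ≈ 127.75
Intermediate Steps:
Y(u) = -28 (Y(u) = 8 - 4*(4 + 5) = 8 - 4*9 = 8 - 36 = -28)
L(n, F) = 2*n/(-28 + n) (L(n, F) = (n + n)/(n - 28) = (2*n)/(-28 + n) = 2*n/(-28 + n))
sqrt(L(-11*(-7), -27) + 16317) = sqrt(2*(-11*(-7))/(-28 - 11*(-7)) + 16317) = sqrt(2*77/(-28 + 77) + 16317) = sqrt(2*77/49 + 16317) = sqrt(2*77*(1/49) + 16317) = sqrt(22/7 + 16317) = sqrt(114241/7) = sqrt(799687)/7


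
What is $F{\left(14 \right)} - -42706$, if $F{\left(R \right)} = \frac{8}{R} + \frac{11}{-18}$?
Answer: $\frac{5380951}{126} \approx 42706.0$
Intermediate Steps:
$F{\left(R \right)} = - \frac{11}{18} + \frac{8}{R}$ ($F{\left(R \right)} = \frac{8}{R} + 11 \left(- \frac{1}{18}\right) = \frac{8}{R} - \frac{11}{18} = - \frac{11}{18} + \frac{8}{R}$)
$F{\left(14 \right)} - -42706 = \left(- \frac{11}{18} + \frac{8}{14}\right) - -42706 = \left(- \frac{11}{18} + 8 \cdot \frac{1}{14}\right) + 42706 = \left(- \frac{11}{18} + \frac{4}{7}\right) + 42706 = - \frac{5}{126} + 42706 = \frac{5380951}{126}$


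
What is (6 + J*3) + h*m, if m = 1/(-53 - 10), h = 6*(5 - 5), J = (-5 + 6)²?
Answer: 9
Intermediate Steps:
J = 1 (J = 1² = 1)
h = 0 (h = 6*0 = 0)
m = -1/63 (m = 1/(-63) = -1/63 ≈ -0.015873)
(6 + J*3) + h*m = (6 + 1*3) + 0*(-1/63) = (6 + 3) + 0 = 9 + 0 = 9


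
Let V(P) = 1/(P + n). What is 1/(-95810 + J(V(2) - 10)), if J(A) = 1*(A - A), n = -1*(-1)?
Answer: -1/95810 ≈ -1.0437e-5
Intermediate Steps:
n = 1
V(P) = 1/(1 + P) (V(P) = 1/(P + 1) = 1/(1 + P))
J(A) = 0 (J(A) = 1*0 = 0)
1/(-95810 + J(V(2) - 10)) = 1/(-95810 + 0) = 1/(-95810) = -1/95810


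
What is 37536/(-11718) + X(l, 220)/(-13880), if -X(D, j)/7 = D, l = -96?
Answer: -11018212/3388455 ≈ -3.2517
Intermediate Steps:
X(D, j) = -7*D
37536/(-11718) + X(l, 220)/(-13880) = 37536/(-11718) - 7*(-96)/(-13880) = 37536*(-1/11718) + 672*(-1/13880) = -6256/1953 - 84/1735 = -11018212/3388455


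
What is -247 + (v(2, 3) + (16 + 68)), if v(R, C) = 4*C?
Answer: -151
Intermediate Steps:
-247 + (v(2, 3) + (16 + 68)) = -247 + (4*3 + (16 + 68)) = -247 + (12 + 84) = -247 + 96 = -151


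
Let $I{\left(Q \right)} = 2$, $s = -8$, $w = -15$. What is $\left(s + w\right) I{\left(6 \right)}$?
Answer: $-46$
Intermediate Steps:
$\left(s + w\right) I{\left(6 \right)} = \left(-8 - 15\right) 2 = \left(-23\right) 2 = -46$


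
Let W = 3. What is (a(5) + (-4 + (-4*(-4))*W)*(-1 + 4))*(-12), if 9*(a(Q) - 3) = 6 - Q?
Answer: -4864/3 ≈ -1621.3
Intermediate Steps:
a(Q) = 11/3 - Q/9 (a(Q) = 3 + (6 - Q)/9 = 3 + (⅔ - Q/9) = 11/3 - Q/9)
(a(5) + (-4 + (-4*(-4))*W)*(-1 + 4))*(-12) = ((11/3 - ⅑*5) + (-4 - 4*(-4)*3)*(-1 + 4))*(-12) = ((11/3 - 5/9) + (-4 + 16*3)*3)*(-12) = (28/9 + (-4 + 48)*3)*(-12) = (28/9 + 44*3)*(-12) = (28/9 + 132)*(-12) = (1216/9)*(-12) = -4864/3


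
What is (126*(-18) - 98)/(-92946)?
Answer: 169/6639 ≈ 0.025456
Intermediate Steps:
(126*(-18) - 98)/(-92946) = (-2268 - 98)*(-1/92946) = -2366*(-1/92946) = 169/6639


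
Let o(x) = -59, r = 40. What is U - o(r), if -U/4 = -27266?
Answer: 109123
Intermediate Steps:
U = 109064 (U = -4*(-27266) = 109064)
U - o(r) = 109064 - 1*(-59) = 109064 + 59 = 109123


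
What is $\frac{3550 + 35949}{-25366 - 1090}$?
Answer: $- \frac{39499}{26456} \approx -1.493$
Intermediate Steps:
$\frac{3550 + 35949}{-25366 - 1090} = \frac{39499}{-26456} = 39499 \left(- \frac{1}{26456}\right) = - \frac{39499}{26456}$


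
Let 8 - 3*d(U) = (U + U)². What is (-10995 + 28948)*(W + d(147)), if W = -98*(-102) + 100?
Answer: -1007881420/3 ≈ -3.3596e+8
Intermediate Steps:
d(U) = 8/3 - 4*U²/3 (d(U) = 8/3 - (U + U)²/3 = 8/3 - 4*U²/3)
W = 10096 (W = 9996 + 100 = 10096)
(-10995 + 28948)*(W + d(147)) = (-10995 + 28948)*(10096 + (8/3 - 4/3*147²)) = 17953*(10096 + (8/3 - 4/3*21609)) = 17953*(10096 + (8/3 - 28812)) = 17953*(10096 - 86428/3) = 17953*(-56140/3) = -1007881420/3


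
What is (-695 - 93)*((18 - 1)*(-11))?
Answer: 147356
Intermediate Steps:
(-695 - 93)*((18 - 1)*(-11)) = -13396*(-11) = -788*(-187) = 147356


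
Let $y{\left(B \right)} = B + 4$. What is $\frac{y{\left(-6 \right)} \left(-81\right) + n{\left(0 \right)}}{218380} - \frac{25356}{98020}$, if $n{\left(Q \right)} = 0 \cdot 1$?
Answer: $- \frac{138034101}{535140190} \approx -0.25794$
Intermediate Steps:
$y{\left(B \right)} = 4 + B$
$n{\left(Q \right)} = 0$
$\frac{y{\left(-6 \right)} \left(-81\right) + n{\left(0 \right)}}{218380} - \frac{25356}{98020} = \frac{\left(4 - 6\right) \left(-81\right) + 0}{218380} - \frac{25356}{98020} = \left(\left(-2\right) \left(-81\right) + 0\right) \frac{1}{218380} - \frac{6339}{24505} = \left(162 + 0\right) \frac{1}{218380} - \frac{6339}{24505} = 162 \cdot \frac{1}{218380} - \frac{6339}{24505} = \frac{81}{109190} - \frac{6339}{24505} = - \frac{138034101}{535140190}$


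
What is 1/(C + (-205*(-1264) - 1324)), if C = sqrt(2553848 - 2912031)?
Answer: 36828/9494162257 - I*sqrt(358183)/66459135799 ≈ 3.879e-6 - 9.0053e-9*I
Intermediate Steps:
C = I*sqrt(358183) (C = sqrt(-358183) = I*sqrt(358183) ≈ 598.48*I)
1/(C + (-205*(-1264) - 1324)) = 1/(I*sqrt(358183) + (-205*(-1264) - 1324)) = 1/(I*sqrt(358183) + (259120 - 1324)) = 1/(I*sqrt(358183) + 257796) = 1/(257796 + I*sqrt(358183))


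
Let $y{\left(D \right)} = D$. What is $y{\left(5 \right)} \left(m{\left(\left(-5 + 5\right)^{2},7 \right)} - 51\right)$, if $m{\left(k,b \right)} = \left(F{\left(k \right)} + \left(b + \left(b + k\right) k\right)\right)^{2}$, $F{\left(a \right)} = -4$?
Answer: $-210$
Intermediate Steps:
$m{\left(k,b \right)} = \left(-4 + b + k \left(b + k\right)\right)^{2}$ ($m{\left(k,b \right)} = \left(-4 + \left(b + \left(b + k\right) k\right)\right)^{2} = \left(-4 + \left(b + k \left(b + k\right)\right)\right)^{2} = \left(-4 + b + k \left(b + k\right)\right)^{2}$)
$y{\left(5 \right)} \left(m{\left(\left(-5 + 5\right)^{2},7 \right)} - 51\right) = 5 \left(\left(-4 + 7 + \left(\left(-5 + 5\right)^{2}\right)^{2} + 7 \left(-5 + 5\right)^{2}\right)^{2} - 51\right) = 5 \left(\left(-4 + 7 + \left(0^{2}\right)^{2} + 7 \cdot 0^{2}\right)^{2} - 51\right) = 5 \left(\left(-4 + 7 + 0^{2} + 7 \cdot 0\right)^{2} - 51\right) = 5 \left(\left(-4 + 7 + 0 + 0\right)^{2} - 51\right) = 5 \left(3^{2} - 51\right) = 5 \left(9 - 51\right) = 5 \left(-42\right) = -210$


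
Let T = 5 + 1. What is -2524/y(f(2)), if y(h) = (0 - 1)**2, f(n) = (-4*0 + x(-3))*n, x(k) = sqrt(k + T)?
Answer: -2524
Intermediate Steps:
T = 6
x(k) = sqrt(6 + k) (x(k) = sqrt(k + 6) = sqrt(6 + k))
f(n) = n*sqrt(3) (f(n) = (-4*0 + sqrt(6 - 3))*n = (0 + sqrt(3))*n = sqrt(3)*n = n*sqrt(3))
y(h) = 1 (y(h) = (-1)**2 = 1)
-2524/y(f(2)) = -2524/1 = -2524*1 = -2524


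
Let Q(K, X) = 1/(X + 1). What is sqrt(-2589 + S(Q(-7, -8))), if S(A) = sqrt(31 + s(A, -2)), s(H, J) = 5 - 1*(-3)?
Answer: sqrt(-2589 + sqrt(39)) ≈ 50.821*I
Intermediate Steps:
Q(K, X) = 1/(1 + X)
s(H, J) = 8 (s(H, J) = 5 + 3 = 8)
S(A) = sqrt(39) (S(A) = sqrt(31 + 8) = sqrt(39))
sqrt(-2589 + S(Q(-7, -8))) = sqrt(-2589 + sqrt(39))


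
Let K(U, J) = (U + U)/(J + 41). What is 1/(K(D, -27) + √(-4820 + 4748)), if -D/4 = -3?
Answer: 7/306 - 49*I*√2/612 ≈ 0.022876 - 0.11323*I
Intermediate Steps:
D = 12 (D = -4*(-3) = 12)
K(U, J) = 2*U/(41 + J) (K(U, J) = (2*U)/(41 + J) = 2*U/(41 + J))
1/(K(D, -27) + √(-4820 + 4748)) = 1/(2*12/(41 - 27) + √(-4820 + 4748)) = 1/(2*12/14 + √(-72)) = 1/(2*12*(1/14) + 6*I*√2) = 1/(12/7 + 6*I*√2)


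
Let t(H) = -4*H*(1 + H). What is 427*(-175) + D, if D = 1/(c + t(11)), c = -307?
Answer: -62395376/835 ≈ -74725.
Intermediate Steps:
t(H) = -4*H*(1 + H)
D = -1/835 (D = 1/(-307 - 4*11*(1 + 11)) = 1/(-307 - 4*11*12) = 1/(-307 - 528) = 1/(-835) = -1/835 ≈ -0.0011976)
427*(-175) + D = 427*(-175) - 1/835 = -74725 - 1/835 = -62395376/835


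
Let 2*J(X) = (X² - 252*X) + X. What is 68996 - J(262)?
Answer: 67555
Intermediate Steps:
J(X) = X²/2 - 251*X/2 (J(X) = ((X² - 252*X) + X)/2 = (X² - 251*X)/2 = X²/2 - 251*X/2)
68996 - J(262) = 68996 - 262*(-251 + 262)/2 = 68996 - 262*11/2 = 68996 - 1*1441 = 68996 - 1441 = 67555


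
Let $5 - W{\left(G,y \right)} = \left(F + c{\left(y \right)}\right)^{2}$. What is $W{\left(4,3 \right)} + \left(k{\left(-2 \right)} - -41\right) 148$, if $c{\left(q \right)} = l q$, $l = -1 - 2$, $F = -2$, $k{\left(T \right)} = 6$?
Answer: $6840$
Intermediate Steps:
$l = -3$
$c{\left(q \right)} = - 3 q$
$W{\left(G,y \right)} = 5 - \left(-2 - 3 y\right)^{2}$
$W{\left(4,3 \right)} + \left(k{\left(-2 \right)} - -41\right) 148 = \left(5 - \left(2 + 3 \cdot 3\right)^{2}\right) + \left(6 - -41\right) 148 = \left(5 - \left(2 + 9\right)^{2}\right) + \left(6 + 41\right) 148 = \left(5 - 11^{2}\right) + 47 \cdot 148 = \left(5 - 121\right) + 6956 = -116 + 6956 = 6840$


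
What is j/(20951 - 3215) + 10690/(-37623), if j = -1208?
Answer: -9793601/27803397 ≈ -0.35224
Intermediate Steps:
j/(20951 - 3215) + 10690/(-37623) = -1208/(20951 - 3215) + 10690/(-37623) = -1208/17736 + 10690*(-1/37623) = -1208*1/17736 - 10690/37623 = -151/2217 - 10690/37623 = -9793601/27803397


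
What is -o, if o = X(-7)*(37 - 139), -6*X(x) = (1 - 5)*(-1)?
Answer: -68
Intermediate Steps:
X(x) = -⅔ (X(x) = -(1 - 5)*(-1)/6 = -(-2)*(-1)/3 = -⅙*4 = -⅔)
o = 68 (o = -2*(37 - 139)/3 = -⅔*(-102) = 68)
-o = -1*68 = -68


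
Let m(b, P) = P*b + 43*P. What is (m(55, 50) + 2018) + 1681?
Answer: 8599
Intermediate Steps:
m(b, P) = 43*P + P*b
(m(55, 50) + 2018) + 1681 = (50*(43 + 55) + 2018) + 1681 = (50*98 + 2018) + 1681 = (4900 + 2018) + 1681 = 6918 + 1681 = 8599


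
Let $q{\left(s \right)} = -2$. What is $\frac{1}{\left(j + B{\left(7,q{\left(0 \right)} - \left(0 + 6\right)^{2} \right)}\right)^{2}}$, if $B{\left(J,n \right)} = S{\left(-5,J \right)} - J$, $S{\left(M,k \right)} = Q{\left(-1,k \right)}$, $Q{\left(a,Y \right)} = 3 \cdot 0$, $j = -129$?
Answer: $\frac{1}{18496} \approx 5.4066 \cdot 10^{-5}$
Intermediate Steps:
$Q{\left(a,Y \right)} = 0$
$S{\left(M,k \right)} = 0$
$B{\left(J,n \right)} = - J$ ($B{\left(J,n \right)} = 0 - J = - J$)
$\frac{1}{\left(j + B{\left(7,q{\left(0 \right)} - \left(0 + 6\right)^{2} \right)}\right)^{2}} = \frac{1}{\left(-129 - 7\right)^{2}} = \frac{1}{\left(-136\right)^{2}} = \frac{1}{18496}$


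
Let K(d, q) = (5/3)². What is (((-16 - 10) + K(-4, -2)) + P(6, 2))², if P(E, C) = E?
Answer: 24025/81 ≈ 296.60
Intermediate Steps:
K(d, q) = 25/9 (K(d, q) = (5*(⅓))² = (5/3)² = 25/9)
(((-16 - 10) + K(-4, -2)) + P(6, 2))² = (((-16 - 10) + 25/9) + 6)² = ((-26 + 25/9) + 6)² = (-209/9 + 6)² = (-155/9)² = 24025/81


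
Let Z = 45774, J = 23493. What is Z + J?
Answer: 69267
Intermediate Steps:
Z + J = 45774 + 23493 = 69267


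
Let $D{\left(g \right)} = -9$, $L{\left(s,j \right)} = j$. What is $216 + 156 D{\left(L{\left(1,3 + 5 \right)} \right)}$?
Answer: $-1188$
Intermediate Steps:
$216 + 156 D{\left(L{\left(1,3 + 5 \right)} \right)} = 216 + 156 \left(-9\right) = 216 - 1404 = -1188$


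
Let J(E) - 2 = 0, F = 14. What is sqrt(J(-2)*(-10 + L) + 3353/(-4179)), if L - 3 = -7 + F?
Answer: I*sqrt(285963)/597 ≈ 0.89574*I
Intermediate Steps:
L = 10 (L = 3 + (-7 + 14) = 3 + 7 = 10)
J(E) = 2 (J(E) = 2 + 0 = 2)
sqrt(J(-2)*(-10 + L) + 3353/(-4179)) = sqrt(2*(-10 + 10) + 3353/(-4179)) = sqrt(2*0 + 3353*(-1/4179)) = sqrt(0 - 479/597) = sqrt(-479/597) = I*sqrt(285963)/597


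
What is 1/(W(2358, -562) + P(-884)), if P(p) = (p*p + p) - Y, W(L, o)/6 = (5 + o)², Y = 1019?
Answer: 1/2641047 ≈ 3.7864e-7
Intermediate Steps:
W(L, o) = 6*(5 + o)²
P(p) = -1019 + p + p² (P(p) = (p*p + p) - 1*1019 = (p² + p) - 1019 = (p + p²) - 1019 = -1019 + p + p²)
1/(W(2358, -562) + P(-884)) = 1/(6*(5 - 562)² + (-1019 - 884 + (-884)²)) = 1/(6*(-557)² + (-1019 - 884 + 781456)) = 1/(6*310249 + 779553) = 1/(1861494 + 779553) = 1/2641047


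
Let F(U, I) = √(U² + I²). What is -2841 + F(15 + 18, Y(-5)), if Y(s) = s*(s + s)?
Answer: -2841 + √3589 ≈ -2781.1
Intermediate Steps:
Y(s) = 2*s² (Y(s) = s*(2*s) = 2*s²)
F(U, I) = √(I² + U²)
-2841 + F(15 + 18, Y(-5)) = -2841 + √((2*(-5)²)² + (15 + 18)²) = -2841 + √((2*25)² + 33²) = -2841 + √(50² + 1089) = -2841 + √(2500 + 1089) = -2841 + √3589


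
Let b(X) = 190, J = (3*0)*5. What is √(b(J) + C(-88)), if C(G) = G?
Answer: √102 ≈ 10.100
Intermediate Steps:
J = 0 (J = 0*5 = 0)
√(b(J) + C(-88)) = √(190 - 88) = √102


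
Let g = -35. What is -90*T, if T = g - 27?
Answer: 5580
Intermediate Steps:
T = -62 (T = -35 - 27 = -62)
-90*T = -90*(-62) = -15*(-372) = 5580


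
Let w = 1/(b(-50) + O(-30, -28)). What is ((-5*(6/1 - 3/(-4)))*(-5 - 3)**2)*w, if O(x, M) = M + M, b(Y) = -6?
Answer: 1080/31 ≈ 34.839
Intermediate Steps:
O(x, M) = 2*M
w = -1/62 (w = 1/(-6 + 2*(-28)) = 1/(-6 - 56) = 1/(-62) = -1/62 ≈ -0.016129)
((-5*(6/1 - 3/(-4)))*(-5 - 3)**2)*w = ((-5*(6/1 - 3/(-4)))*(-5 - 3)**2)*(-1/62) = (-5*(6*1 - 3*(-1/4))*(-8)**2)*(-1/62) = (-5*(6 + 3/4)*64)*(-1/62) = (-5*27/4*64)*(-1/62) = -135/4*64*(-1/62) = -2160*(-1/62) = 1080/31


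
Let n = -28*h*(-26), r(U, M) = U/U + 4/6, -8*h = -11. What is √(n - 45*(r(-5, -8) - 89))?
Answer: √4931 ≈ 70.221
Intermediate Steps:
h = 11/8 (h = -⅛*(-11) = 11/8 ≈ 1.3750)
r(U, M) = 5/3 (r(U, M) = 1 + 4*(⅙) = 1 + ⅔ = 5/3)
n = 1001 (n = -28*11/8*(-26) = -77/2*(-26) = 1001)
√(n - 45*(r(-5, -8) - 89)) = √(1001 - 45*(5/3 - 89)) = √(1001 - 45*(-262/3)) = √(1001 + 3930) = √4931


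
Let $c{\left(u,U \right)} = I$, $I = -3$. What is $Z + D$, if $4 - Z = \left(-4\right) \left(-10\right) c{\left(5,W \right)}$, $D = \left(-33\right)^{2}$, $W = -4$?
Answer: $1213$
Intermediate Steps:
$D = 1089$
$c{\left(u,U \right)} = -3$
$Z = 124$ ($Z = 4 - \left(-4\right) \left(-10\right) \left(-3\right) = 4 - 40 \left(-3\right) = 4 - -120 = 4 + 120 = 124$)
$Z + D = 124 + 1089 = 1213$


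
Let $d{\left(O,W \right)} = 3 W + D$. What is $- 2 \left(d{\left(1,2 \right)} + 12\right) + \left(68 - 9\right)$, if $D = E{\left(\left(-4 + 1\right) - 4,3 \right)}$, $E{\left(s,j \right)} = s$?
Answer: $37$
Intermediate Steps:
$D = -7$ ($D = \left(-4 + 1\right) - 4 = -3 - 4 = -7$)
$d{\left(O,W \right)} = -7 + 3 W$ ($d{\left(O,W \right)} = 3 W - 7 = -7 + 3 W$)
$- 2 \left(d{\left(1,2 \right)} + 12\right) + \left(68 - 9\right) = - 2 \left(\left(-7 + 3 \cdot 2\right) + 12\right) + \left(68 - 9\right) = - 2 \left(\left(-7 + 6\right) + 12\right) + 59 = - 2 \left(-1 + 12\right) + 59 = \left(-2\right) 11 + 59 = -22 + 59 = 37$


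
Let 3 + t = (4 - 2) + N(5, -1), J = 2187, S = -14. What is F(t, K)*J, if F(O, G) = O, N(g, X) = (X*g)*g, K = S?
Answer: -56862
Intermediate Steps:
K = -14
N(g, X) = X*g²
t = -26 (t = -3 + ((4 - 2) - 1*5²) = -3 + (2 - 1*25) = -3 + (2 - 25) = -3 - 23 = -26)
F(t, K)*J = -26*2187 = -56862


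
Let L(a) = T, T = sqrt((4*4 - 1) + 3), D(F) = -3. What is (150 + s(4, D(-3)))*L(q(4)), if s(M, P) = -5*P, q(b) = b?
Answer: 495*sqrt(2) ≈ 700.04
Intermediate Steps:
T = 3*sqrt(2) (T = sqrt((16 - 1) + 3) = sqrt(15 + 3) = sqrt(18) = 3*sqrt(2) ≈ 4.2426)
L(a) = 3*sqrt(2)
(150 + s(4, D(-3)))*L(q(4)) = (150 - 5*(-3))*(3*sqrt(2)) = (150 + 15)*(3*sqrt(2)) = 165*(3*sqrt(2)) = 495*sqrt(2)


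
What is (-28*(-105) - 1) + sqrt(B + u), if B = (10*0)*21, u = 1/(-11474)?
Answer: 2939 + I*sqrt(11474)/11474 ≈ 2939.0 + 0.0093356*I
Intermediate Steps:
u = -1/11474 ≈ -8.7154e-5
B = 0 (B = 0*21 = 0)
(-28*(-105) - 1) + sqrt(B + u) = (-28*(-105) - 1) + sqrt(0 - 1/11474) = (2940 - 1) + sqrt(-1/11474) = 2939 + I*sqrt(11474)/11474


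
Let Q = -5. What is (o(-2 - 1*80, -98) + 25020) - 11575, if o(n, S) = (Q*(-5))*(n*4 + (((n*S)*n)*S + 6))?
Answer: 1614437795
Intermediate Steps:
o(n, S) = 150 + 100*n + 25*S²*n² (o(n, S) = (-5*(-5))*(n*4 + (((n*S)*n)*S + 6)) = 25*(4*n + (((S*n)*n)*S + 6)) = 25*(4*n + ((S*n²)*S + 6)) = 25*(4*n + (S²*n² + 6)) = 25*(4*n + (6 + S²*n²)) = 25*(6 + 4*n + S²*n²) = 150 + 100*n + 25*S²*n²)
(o(-2 - 1*80, -98) + 25020) - 11575 = ((150 + 100*(-2 - 1*80) + 25*(-98)²*(-2 - 1*80)²) + 25020) - 11575 = ((150 + 100*(-2 - 80) + 25*9604*(-2 - 80)²) + 25020) - 11575 = ((150 + 100*(-82) + 25*9604*(-82)²) + 25020) - 11575 = ((150 - 8200 + 25*9604*6724) + 25020) - 11575 = ((150 - 8200 + 1614432400) + 25020) - 11575 = (1614424350 + 25020) - 11575 = 1614449370 - 11575 = 1614437795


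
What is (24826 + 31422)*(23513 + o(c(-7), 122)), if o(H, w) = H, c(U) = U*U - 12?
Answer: 1324640400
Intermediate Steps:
c(U) = -12 + U² (c(U) = U² - 12 = -12 + U²)
(24826 + 31422)*(23513 + o(c(-7), 122)) = (24826 + 31422)*(23513 + (-12 + (-7)²)) = 56248*(23513 + (-12 + 49)) = 56248*(23513 + 37) = 56248*23550 = 1324640400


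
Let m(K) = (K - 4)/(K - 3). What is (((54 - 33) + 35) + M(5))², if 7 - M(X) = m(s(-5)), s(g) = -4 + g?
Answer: 552049/144 ≈ 3833.7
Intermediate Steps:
m(K) = (-4 + K)/(-3 + K)
M(X) = 71/12 (M(X) = 7 - (-4 + (-4 - 5))/(-3 + (-4 - 5)) = 7 - (-4 - 9)/(-3 - 9) = 7 - (-13)/(-12) = 7 - (-1)*(-13)/12 = 7 - 1*13/12 = 7 - 13/12 = 71/12)
(((54 - 33) + 35) + M(5))² = (((54 - 33) + 35) + 71/12)² = ((21 + 35) + 71/12)² = (56 + 71/12)² = (743/12)² = 552049/144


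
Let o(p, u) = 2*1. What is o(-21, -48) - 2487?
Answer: -2485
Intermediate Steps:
o(p, u) = 2
o(-21, -48) - 2487 = 2 - 2487 = -2485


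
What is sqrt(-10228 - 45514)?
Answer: I*sqrt(55742) ≈ 236.1*I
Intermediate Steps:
sqrt(-10228 - 45514) = sqrt(-55742) = I*sqrt(55742)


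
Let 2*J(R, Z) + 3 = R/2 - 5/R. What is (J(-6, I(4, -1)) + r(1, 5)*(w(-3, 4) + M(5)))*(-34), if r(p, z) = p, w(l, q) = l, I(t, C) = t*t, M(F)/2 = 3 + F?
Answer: -2125/6 ≈ -354.17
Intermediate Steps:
M(F) = 6 + 2*F (M(F) = 2*(3 + F) = 6 + 2*F)
I(t, C) = t²
J(R, Z) = -3/2 - 5/(2*R) + R/4 (J(R, Z) = -3/2 + (R/2 - 5/R)/2 = -3/2 + (-5/(2*R) + R/4) = -3/2 - 5/(2*R) + R/4)
(J(-6, I(4, -1)) + r(1, 5)*(w(-3, 4) + M(5)))*(-34) = ((¼)*(-10 - 6*(-6 - 6))/(-6) + 1*(-3 + (6 + 2*5)))*(-34) = ((¼)*(-⅙)*(-10 - 6*(-12)) + 1*(-3 + (6 + 10)))*(-34) = ((¼)*(-⅙)*(-10 + 72) + 1*(-3 + 16))*(-34) = ((¼)*(-⅙)*62 + 1*13)*(-34) = (-31/12 + 13)*(-34) = (125/12)*(-34) = -2125/6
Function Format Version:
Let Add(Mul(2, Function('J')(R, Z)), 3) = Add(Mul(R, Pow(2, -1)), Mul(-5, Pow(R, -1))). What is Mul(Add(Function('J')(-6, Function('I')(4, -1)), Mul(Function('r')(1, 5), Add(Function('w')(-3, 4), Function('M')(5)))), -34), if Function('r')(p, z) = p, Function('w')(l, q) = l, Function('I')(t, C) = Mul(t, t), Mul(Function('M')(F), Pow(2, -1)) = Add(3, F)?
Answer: Rational(-2125, 6) ≈ -354.17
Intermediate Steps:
Function('M')(F) = Add(6, Mul(2, F)) (Function('M')(F) = Mul(2, Add(3, F)) = Add(6, Mul(2, F)))
Function('I')(t, C) = Pow(t, 2)
Function('J')(R, Z) = Add(Rational(-3, 2), Mul(Rational(-5, 2), Pow(R, -1)), Mul(Rational(1, 4), R)) (Function('J')(R, Z) = Add(Rational(-3, 2), Mul(Rational(1, 2), Add(Mul(R, Pow(2, -1)), Mul(-5, Pow(R, -1))))) = Add(Rational(-3, 2), Mul(Rational(1, 2), Add(Mul(R, Rational(1, 2)), Mul(-5, Pow(R, -1))))) = Add(Rational(-3, 2), Mul(Rational(1, 2), Add(Mul(Rational(1, 2), R), Mul(-5, Pow(R, -1))))) = Add(Rational(-3, 2), Add(Mul(Rational(-5, 2), Pow(R, -1)), Mul(Rational(1, 4), R))) = Add(Rational(-3, 2), Mul(Rational(-5, 2), Pow(R, -1)), Mul(Rational(1, 4), R)))
Mul(Add(Function('J')(-6, Function('I')(4, -1)), Mul(Function('r')(1, 5), Add(Function('w')(-3, 4), Function('M')(5)))), -34) = Mul(Add(Mul(Rational(1, 4), Pow(-6, -1), Add(-10, Mul(-6, Add(-6, -6)))), Mul(1, Add(-3, Add(6, Mul(2, 5))))), -34) = Mul(Add(Mul(Rational(1, 4), Rational(-1, 6), Add(-10, Mul(-6, -12))), Mul(1, Add(-3, Add(6, 10)))), -34) = Mul(Add(Mul(Rational(1, 4), Rational(-1, 6), Add(-10, 72)), Mul(1, Add(-3, 16))), -34) = Mul(Add(Mul(Rational(1, 4), Rational(-1, 6), 62), Mul(1, 13)), -34) = Mul(Add(Rational(-31, 12), 13), -34) = Mul(Rational(125, 12), -34) = Rational(-2125, 6)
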